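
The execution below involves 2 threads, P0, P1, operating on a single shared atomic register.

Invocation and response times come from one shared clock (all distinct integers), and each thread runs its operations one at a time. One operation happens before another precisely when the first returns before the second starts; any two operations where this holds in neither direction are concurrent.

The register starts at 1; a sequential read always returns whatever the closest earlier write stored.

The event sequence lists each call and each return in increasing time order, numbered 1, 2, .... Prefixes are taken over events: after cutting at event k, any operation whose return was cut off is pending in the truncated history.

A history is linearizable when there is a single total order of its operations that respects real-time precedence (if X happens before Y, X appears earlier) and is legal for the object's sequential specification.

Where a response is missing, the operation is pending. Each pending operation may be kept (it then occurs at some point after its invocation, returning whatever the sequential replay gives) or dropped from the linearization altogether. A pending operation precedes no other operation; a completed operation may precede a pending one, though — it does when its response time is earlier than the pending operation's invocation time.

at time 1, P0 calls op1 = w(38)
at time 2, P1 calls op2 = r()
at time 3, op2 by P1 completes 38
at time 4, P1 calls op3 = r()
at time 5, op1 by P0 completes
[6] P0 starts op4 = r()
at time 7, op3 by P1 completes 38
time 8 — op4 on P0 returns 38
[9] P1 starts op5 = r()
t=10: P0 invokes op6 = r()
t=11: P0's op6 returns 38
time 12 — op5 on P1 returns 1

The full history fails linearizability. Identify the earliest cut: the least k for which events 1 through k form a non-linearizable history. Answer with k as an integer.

events 1..11 are linearizable; a witness order is op1, op2, op3, op4, op5, op6:
step 1: op1 w(38) — value 38
step 2: op2 r() → 38 — value 38
step 3: op3 r() → 38 — value 38
step 4: op4 r() → 38 — value 38
step 5: op5 r() (pending, included) — value 38
step 6: op6 r() → 38 — value 38
adding event 12 (op5 responds at 12) leaves no legal real-time order
sample order op1, op2, op3, op4, op5, op6 stalls at step 5 — op5 r() → 1 has no legal effect
sample order op1, op2, op3, op4, op6, op5 stalls at step 6 — op5 r() → 1 has no legal effect

12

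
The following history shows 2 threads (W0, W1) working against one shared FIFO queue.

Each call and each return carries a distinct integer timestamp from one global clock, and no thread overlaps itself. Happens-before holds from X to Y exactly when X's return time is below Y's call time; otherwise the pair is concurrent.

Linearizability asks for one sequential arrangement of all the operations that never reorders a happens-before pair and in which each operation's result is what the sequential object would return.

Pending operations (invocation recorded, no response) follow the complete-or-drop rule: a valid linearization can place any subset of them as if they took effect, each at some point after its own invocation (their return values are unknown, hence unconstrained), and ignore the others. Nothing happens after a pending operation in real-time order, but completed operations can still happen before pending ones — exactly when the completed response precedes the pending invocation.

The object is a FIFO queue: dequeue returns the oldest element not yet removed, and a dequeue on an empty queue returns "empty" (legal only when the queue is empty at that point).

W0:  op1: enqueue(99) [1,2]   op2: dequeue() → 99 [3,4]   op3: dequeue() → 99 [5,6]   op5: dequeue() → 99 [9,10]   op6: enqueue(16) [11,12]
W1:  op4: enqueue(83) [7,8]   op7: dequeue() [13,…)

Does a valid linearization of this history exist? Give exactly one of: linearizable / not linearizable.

not linearizable

cut after 5 events: linearizable; cut after 6 events (op3 responds, time 6): not linearizable
exactly one order of the 3 completed ops respects real time; the FIFO queue replay fails
for example op1, op2, op3 fails at step 3: op3 dequeue() → 99 is not legal there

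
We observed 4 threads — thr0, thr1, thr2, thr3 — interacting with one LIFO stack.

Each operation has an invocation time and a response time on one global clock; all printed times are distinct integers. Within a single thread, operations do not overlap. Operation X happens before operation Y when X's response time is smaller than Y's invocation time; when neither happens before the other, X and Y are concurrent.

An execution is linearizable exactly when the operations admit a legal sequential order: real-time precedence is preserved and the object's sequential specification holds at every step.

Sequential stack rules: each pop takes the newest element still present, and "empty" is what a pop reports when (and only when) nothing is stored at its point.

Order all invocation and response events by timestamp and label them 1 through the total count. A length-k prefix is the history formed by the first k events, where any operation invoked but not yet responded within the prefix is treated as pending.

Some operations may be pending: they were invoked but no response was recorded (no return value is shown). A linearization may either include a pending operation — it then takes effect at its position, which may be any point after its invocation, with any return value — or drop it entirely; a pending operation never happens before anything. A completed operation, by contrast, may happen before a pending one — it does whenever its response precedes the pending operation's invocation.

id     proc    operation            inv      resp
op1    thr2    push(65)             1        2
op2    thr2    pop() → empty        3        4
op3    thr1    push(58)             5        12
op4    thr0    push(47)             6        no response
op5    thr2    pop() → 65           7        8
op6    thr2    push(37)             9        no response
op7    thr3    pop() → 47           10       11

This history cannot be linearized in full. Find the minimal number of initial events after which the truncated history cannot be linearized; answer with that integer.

4

a valid linearization of events 1..3 exists, for instance op1:
after step 1 (op1 push(65)): stack <65>
at event 4 (op2's time-4 response) nothing linearizes any more
one such order, op1, op2, breaks at step 2 where op2 pop() → empty is illegal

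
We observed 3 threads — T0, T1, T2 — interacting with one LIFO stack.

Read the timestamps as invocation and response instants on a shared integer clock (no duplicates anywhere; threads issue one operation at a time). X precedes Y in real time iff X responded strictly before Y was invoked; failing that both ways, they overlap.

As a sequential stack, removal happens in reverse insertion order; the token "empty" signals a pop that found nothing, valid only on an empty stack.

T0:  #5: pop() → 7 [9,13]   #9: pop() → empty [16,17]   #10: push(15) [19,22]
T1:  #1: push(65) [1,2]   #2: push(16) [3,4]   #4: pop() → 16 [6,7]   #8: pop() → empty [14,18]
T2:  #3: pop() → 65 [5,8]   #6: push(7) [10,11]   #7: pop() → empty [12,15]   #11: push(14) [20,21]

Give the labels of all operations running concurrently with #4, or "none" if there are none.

#3

#4 spans [6,7]; an op avoiding the whole window 6..7 is ordered, any other is concurrent
#1 [1,2]: before
#2 [3,4]: before
#3 [5,8]: concurrent
#5 [9,13]: after
#6 [10,11]: after
#7 [12,15]: after
#8 [14,18]: after
#9 [16,17]: after
#10 [19,22]: after
#11 [20,21]: after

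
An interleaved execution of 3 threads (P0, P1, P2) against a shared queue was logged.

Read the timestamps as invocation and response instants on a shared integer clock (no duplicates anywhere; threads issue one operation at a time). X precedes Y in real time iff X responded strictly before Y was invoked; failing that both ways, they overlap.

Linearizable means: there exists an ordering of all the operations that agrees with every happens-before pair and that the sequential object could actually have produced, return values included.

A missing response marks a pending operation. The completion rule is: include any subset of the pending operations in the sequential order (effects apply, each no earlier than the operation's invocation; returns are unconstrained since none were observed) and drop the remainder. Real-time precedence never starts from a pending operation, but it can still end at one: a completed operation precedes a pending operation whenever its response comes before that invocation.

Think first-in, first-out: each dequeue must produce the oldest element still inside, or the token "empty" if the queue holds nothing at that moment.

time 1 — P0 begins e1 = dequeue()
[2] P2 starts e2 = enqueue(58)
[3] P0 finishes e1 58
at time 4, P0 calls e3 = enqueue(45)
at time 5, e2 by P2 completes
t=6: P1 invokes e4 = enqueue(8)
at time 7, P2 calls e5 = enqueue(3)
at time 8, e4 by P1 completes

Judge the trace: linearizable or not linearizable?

witness order: e2, e1, e3, e4
1. e2 enqueue(58), leaving queue <58>
2. e1 dequeue() → 58, leaving queue <>
3. e3 enqueue(45) (pending, included), leaving queue <45>
4. e4 enqueue(8), leaving queue <45,8>

linearizable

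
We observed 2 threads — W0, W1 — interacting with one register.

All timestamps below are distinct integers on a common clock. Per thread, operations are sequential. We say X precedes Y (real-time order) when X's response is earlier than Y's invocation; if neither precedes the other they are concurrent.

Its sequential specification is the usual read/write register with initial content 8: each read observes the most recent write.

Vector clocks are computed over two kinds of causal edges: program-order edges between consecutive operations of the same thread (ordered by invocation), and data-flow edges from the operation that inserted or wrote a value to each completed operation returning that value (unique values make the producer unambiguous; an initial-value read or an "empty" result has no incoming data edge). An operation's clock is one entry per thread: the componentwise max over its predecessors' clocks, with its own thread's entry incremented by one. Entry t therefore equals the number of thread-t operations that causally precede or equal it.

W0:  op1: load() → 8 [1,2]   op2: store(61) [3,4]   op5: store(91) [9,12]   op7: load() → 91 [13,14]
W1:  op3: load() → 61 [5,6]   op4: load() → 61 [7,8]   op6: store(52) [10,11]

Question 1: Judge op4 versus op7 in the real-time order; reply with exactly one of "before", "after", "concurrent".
Answer: before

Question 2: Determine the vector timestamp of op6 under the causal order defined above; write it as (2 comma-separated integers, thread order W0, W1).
Answer: (2, 3)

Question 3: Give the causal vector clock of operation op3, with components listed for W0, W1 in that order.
Answer: (2, 1)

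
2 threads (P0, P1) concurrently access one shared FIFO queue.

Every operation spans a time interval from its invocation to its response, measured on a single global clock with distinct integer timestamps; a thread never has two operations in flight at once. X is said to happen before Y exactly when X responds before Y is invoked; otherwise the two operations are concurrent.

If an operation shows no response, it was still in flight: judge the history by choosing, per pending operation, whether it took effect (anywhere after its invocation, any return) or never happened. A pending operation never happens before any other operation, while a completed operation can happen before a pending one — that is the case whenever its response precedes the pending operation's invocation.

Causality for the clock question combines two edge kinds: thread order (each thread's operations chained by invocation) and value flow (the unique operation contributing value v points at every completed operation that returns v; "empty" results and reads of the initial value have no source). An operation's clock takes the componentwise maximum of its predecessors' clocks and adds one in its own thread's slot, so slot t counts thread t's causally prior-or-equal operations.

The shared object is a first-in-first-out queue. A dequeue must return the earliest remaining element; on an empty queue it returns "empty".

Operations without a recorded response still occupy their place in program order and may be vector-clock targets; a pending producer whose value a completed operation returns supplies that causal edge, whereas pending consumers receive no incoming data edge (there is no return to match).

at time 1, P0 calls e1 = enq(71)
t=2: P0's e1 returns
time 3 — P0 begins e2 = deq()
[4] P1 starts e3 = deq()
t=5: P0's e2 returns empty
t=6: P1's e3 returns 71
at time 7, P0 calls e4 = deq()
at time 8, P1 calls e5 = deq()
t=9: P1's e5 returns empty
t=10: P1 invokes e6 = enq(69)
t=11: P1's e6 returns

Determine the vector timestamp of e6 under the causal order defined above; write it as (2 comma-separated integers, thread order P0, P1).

VC(e1, invoked at 1): no causal predecessors; +1 on P0 → (1, 0)
from VC(e1)=(1, 0), e3 (invoked 4) maxes components and bumps P1 → (1, 1)
from VC(e1)=(1, 0), e2 (invoked 3) maxes components and bumps P0 → (2, 0)
from VC(e3)=(1, 1), e5 (invoked 8) maxes components and bumps P1 → (1, 2)
from VC(e2)=(2, 0), e4 (invoked 7) maxes components and bumps P0 → (3, 0)
from VC(e5)=(1, 2), e6 (invoked 10) maxes components and bumps P1 → (1, 3)
target: VC(e6) = (1, 3)

(1, 3)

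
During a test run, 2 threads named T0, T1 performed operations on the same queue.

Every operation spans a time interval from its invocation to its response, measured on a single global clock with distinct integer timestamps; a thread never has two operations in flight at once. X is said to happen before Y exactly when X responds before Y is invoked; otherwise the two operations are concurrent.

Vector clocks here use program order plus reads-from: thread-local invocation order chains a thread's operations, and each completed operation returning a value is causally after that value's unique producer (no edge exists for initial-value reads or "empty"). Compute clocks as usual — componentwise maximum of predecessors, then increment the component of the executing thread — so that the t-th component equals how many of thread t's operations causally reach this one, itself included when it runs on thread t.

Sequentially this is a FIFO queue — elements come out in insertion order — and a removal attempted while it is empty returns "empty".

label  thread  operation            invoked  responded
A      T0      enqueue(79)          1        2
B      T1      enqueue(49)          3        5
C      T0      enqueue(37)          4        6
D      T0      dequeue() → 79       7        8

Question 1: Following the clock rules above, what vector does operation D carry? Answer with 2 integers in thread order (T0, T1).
no predecessors for B (invoked 3): T1 increments from zero → (0, 1)
no predecessors for A (invoked 1): T0 increments from zero → (1, 0)
from VC(A)=(1, 0), C (invoked 4) maxes components and bumps T0 → (2, 0)
from VC(A)=(1, 0), VC(C)=(2, 0), D (invoked 7) maxes components and bumps T0 → (3, 0)
target: VC(D) = (3, 0)

(3, 0)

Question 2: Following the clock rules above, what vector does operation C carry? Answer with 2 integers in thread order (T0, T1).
root op B, invoked 3: fresh clock plus T1's own tick → (0, 1)
root op A, invoked 1: fresh clock plus T0's own tick → (1, 0)
C, invoked 4, takes VC(A)=(1, 0) under max, adds 1 for T0 → (2, 0)
D, invoked 7, takes VC(A)=(1, 0), VC(C)=(2, 0) under max, adds 1 for T0 → (3, 0)
target: VC(C) = (2, 0)

(2, 0)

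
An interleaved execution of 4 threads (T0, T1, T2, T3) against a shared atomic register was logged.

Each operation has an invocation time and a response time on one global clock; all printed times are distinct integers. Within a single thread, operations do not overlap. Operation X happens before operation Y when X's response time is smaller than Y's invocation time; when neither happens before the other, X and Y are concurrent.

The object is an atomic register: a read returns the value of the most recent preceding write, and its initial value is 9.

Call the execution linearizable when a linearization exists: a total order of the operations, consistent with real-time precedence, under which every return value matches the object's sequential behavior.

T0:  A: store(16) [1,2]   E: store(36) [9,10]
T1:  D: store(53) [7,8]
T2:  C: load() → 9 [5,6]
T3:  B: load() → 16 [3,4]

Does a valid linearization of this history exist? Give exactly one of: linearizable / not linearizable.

events 1..5 are fine; event 6 — the response of C at time 6 — makes the prefix non-linearizable
exhaustive check: the 3 completed atomic register ops admit one real-time order; illegal
sample order A, B, C stalls at step 3 — C load() → 9 has no legal effect

not linearizable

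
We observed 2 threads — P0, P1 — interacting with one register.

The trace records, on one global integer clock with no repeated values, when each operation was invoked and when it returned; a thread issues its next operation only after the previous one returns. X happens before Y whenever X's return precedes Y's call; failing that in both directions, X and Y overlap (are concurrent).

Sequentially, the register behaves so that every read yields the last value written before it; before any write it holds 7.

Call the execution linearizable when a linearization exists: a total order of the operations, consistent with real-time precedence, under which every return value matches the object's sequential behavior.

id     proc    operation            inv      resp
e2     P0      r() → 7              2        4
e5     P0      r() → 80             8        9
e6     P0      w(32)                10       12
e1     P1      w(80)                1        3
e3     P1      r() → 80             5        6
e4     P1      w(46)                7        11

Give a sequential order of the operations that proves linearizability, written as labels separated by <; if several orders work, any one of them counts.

1. e2 r() → 7, leaving value 7
2. e1 w(80), leaving value 80
3. e3 r() → 80, leaving value 80
4. e5 r() → 80, leaving value 80
5. e4 w(46), leaving value 46
6. e6 w(32), leaving value 32

e2 < e1 < e3 < e5 < e4 < e6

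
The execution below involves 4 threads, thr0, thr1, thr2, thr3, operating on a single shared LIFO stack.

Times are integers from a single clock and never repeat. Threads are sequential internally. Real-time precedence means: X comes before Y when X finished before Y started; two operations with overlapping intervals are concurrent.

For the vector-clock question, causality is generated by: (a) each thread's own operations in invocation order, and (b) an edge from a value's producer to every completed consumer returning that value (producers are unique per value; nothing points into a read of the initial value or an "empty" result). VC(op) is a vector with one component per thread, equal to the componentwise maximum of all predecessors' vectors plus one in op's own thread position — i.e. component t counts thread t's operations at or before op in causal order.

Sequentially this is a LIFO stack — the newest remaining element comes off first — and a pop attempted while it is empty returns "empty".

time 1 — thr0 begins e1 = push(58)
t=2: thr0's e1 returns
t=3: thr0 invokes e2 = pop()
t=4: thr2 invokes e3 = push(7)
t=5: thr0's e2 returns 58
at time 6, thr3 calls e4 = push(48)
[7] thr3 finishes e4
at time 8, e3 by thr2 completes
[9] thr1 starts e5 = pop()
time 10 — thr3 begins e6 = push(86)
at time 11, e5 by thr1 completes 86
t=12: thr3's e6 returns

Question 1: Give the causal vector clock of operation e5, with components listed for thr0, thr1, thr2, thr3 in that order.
(0, 1, 0, 2)

no predecessors for e4 (invoked 6): thr3 increments from zero → (0, 0, 0, 1)
no predecessors for e3 (invoked 4): thr2 increments from zero → (0, 0, 1, 0)
no predecessors for e1 (invoked 1): thr0 increments from zero → (1, 0, 0, 0)
e6 (invocation 10): componentwise max over VC(e4)=(0, 0, 0, 1), +1 at thr3, giving (0, 0, 0, 2)
e2 (invocation 3): componentwise max over VC(e1)=(1, 0, 0, 0), +1 at thr0, giving (2, 0, 0, 0)
e5 (invocation 9): componentwise max over VC(e6)=(0, 0, 0, 2), +1 at thr1, giving (0, 1, 0, 2)
target: VC(e5) = (0, 1, 0, 2)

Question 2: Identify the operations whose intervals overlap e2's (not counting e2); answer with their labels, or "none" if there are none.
e3

e2 spans [3,5]: anything still running between times 3 and 5 counts as concurrent
e1 [1,2]: before
e3 [4,8]: concurrent
e4 [6,7]: after
e5 [9,11]: after
e6 [10,12]: after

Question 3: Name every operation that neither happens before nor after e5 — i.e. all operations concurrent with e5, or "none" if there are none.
e6

e5 spans [9,11]; an op avoiding the whole window 9..11 is ordered, any other is concurrent
e1 [1,2]: before
e2 [3,5]: before
e3 [4,8]: before
e4 [6,7]: before
e6 [10,12]: concurrent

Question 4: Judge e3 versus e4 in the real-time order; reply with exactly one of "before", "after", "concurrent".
concurrent

e3 spans [4,8], e4 spans [6,7]
the intervals overlap in both directions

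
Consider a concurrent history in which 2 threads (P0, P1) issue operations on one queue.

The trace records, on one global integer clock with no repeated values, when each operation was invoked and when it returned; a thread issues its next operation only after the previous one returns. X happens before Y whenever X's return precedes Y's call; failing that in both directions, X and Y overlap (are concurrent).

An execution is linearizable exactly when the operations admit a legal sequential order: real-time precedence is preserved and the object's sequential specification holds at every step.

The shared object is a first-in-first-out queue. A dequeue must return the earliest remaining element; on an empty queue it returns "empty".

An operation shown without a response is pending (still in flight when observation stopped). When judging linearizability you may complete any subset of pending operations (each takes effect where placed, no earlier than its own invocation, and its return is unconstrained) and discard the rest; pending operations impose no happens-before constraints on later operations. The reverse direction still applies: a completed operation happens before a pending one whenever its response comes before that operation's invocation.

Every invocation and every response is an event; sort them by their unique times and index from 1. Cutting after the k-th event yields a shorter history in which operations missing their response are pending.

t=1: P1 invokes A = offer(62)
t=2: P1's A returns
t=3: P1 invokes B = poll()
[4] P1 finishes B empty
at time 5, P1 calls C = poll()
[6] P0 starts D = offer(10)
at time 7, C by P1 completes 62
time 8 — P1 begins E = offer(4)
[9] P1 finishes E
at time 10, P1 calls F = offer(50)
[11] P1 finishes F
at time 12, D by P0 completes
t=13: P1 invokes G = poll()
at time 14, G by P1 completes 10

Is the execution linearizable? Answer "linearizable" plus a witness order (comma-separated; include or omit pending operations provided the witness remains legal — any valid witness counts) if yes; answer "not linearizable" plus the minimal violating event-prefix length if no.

already the first 4 events (up to B's response at time 4) admit no linearization; the first 3 still do
exactly one order of the 2 completed ops respects real time; the queue replay fails
take A, B: step 2 already fails, because B poll() → empty cannot occur there

not linearizable — minimal violating prefix: 4 events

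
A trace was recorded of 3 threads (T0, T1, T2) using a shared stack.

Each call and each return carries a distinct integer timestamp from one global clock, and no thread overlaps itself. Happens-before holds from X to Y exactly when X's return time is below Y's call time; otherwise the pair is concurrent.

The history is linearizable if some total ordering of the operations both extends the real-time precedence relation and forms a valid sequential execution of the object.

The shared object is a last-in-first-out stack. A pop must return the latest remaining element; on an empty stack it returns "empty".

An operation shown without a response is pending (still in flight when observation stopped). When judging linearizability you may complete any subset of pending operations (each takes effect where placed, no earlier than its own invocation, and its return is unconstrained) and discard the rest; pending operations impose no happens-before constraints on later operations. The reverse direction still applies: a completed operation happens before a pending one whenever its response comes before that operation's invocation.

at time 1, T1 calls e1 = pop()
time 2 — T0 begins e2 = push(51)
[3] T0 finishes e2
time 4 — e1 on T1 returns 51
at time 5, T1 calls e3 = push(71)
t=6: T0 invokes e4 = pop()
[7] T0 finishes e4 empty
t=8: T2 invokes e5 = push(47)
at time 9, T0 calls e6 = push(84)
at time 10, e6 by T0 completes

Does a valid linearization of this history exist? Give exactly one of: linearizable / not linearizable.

witness order: e2, e1, e4, e3, e5, e6
after step 1 (e2 push(51)): stack <51>
after step 2 (e1 pop() → 51): stack <>
after step 3 (e4 pop() → empty): stack <>
after step 4 (e3 push(71) (pending, included)): stack <71>
after step 5 (e5 push(47) (pending, included)): stack <71,47>
after step 6 (e6 push(84)): stack <71,47,84>

linearizable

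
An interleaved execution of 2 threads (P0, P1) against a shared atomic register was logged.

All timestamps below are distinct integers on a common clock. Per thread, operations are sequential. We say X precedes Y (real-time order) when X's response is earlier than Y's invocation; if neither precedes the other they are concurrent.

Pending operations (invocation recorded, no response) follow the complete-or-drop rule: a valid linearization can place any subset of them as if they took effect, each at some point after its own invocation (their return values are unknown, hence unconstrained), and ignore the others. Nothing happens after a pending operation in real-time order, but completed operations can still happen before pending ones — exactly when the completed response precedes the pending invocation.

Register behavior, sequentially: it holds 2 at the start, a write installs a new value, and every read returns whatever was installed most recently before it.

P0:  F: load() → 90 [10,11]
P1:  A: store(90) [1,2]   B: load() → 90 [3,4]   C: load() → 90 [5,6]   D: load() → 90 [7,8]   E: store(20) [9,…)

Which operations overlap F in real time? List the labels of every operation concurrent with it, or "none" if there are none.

E

overlap test against F [10,11]: concurrent iff the interval meets 10..11
A [1,2]: before
B [3,4]: before
C [5,6]: before
D [7,8]: before
E [9,…): concurrent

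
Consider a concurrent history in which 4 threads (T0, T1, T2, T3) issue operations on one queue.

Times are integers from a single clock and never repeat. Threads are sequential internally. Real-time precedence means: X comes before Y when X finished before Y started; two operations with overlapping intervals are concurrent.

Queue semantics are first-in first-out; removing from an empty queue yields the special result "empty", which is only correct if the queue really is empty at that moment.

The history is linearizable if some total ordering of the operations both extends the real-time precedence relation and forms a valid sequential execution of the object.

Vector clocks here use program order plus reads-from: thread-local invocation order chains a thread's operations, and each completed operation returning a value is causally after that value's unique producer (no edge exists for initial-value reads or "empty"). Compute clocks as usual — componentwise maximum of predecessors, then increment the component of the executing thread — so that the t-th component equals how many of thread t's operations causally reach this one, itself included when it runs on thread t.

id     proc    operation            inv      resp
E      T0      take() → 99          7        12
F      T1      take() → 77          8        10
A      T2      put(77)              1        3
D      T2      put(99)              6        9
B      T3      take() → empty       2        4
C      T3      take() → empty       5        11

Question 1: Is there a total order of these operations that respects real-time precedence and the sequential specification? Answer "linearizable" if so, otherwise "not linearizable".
linearizable

one valid linearization: B, A, D, F, E, C
after step 1 (B take() → empty): queue <>
after step 2 (A put(77)): queue <77>
after step 3 (D put(99)): queue <77,99>
after step 4 (F take() → 77): queue <99>
after step 5 (E take() → 99): queue <>
after step 6 (C take() → empty): queue <>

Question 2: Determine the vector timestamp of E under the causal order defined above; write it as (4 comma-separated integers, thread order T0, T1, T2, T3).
Answer: (1, 0, 2, 0)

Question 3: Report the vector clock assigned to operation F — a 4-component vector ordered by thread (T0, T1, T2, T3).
Answer: (0, 1, 1, 0)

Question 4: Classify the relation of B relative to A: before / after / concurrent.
Answer: concurrent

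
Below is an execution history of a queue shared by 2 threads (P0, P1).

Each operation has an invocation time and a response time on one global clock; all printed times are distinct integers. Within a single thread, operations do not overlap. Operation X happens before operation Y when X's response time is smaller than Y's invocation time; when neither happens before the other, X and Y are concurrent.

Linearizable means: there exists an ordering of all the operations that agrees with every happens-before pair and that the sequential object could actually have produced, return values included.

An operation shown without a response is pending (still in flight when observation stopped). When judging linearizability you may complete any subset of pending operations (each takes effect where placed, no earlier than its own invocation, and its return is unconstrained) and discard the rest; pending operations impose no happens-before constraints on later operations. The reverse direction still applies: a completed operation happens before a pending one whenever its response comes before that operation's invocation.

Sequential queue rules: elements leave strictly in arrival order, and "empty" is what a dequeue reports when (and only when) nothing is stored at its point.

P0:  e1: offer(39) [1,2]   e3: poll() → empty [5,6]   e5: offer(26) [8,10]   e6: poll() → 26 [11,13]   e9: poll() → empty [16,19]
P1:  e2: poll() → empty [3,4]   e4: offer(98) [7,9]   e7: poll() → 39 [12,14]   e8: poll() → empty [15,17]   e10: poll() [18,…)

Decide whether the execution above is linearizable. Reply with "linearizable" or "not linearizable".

events 1..3 are fine; event 4 — the response of e2 at time 4 — makes the prefix non-linearizable
a single order respects real time; the 2 completed queue operations fail replay along it
for example e1, e2 fails at step 2: e2 poll() → empty is not legal there

not linearizable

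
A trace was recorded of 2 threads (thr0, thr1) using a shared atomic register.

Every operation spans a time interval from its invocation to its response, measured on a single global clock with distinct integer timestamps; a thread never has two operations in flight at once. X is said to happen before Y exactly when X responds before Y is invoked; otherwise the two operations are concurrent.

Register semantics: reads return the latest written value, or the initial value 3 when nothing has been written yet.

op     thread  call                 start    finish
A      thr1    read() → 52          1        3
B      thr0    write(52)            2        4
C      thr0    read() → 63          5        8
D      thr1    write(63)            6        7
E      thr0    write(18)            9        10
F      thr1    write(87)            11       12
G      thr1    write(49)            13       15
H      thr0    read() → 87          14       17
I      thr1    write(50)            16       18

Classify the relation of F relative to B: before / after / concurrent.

F spans [11,12], B spans [2,4]
resp(B)=4 < inv(F)=11

after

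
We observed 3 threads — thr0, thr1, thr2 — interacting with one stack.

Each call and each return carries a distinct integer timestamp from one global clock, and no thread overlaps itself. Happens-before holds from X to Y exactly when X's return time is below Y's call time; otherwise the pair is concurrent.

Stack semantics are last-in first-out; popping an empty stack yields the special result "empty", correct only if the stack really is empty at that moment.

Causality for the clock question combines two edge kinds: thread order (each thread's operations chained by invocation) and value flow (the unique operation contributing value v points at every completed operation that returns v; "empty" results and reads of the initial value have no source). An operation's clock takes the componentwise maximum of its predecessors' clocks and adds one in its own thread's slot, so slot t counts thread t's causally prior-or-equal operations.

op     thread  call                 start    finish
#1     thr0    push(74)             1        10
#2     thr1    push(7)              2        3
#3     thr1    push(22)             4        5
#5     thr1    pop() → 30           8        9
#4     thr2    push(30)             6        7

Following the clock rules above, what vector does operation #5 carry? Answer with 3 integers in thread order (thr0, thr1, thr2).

no predecessors for #4 (invoked 6): thr2 increments from zero → (0, 0, 1)
no predecessors for #2 (invoked 2): thr1 increments from zero → (0, 1, 0)
no predecessors for #1 (invoked 1): thr0 increments from zero → (1, 0, 0)
VC(#3, invoked at 4): max of VC(#2)=(0, 1, 0), then +1 on thread thr1 → (0, 2, 0)
VC(#5, invoked at 8): max of VC(#3)=(0, 2, 0), VC(#4)=(0, 0, 1), then +1 on thread thr1 → (0, 3, 1)
target: VC(#5) = (0, 3, 1)

(0, 3, 1)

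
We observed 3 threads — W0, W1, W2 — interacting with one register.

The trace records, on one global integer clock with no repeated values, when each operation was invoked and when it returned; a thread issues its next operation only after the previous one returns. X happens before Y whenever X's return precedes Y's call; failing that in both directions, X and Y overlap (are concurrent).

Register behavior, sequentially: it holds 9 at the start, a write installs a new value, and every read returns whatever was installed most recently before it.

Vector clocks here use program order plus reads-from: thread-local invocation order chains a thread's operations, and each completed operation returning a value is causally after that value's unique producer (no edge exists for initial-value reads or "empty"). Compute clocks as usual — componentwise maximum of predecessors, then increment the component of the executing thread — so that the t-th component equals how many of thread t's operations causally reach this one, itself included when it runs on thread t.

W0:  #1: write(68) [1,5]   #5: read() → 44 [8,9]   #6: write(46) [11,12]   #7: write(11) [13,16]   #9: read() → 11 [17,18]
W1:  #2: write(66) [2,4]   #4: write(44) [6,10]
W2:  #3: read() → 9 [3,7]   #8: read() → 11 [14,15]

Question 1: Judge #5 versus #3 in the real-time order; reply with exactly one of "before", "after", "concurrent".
Answer: after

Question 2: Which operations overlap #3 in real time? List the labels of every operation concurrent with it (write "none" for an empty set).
Answer: #1, #2, #4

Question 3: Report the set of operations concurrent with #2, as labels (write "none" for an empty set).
Answer: #1, #3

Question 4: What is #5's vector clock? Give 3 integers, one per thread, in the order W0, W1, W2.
Answer: (2, 2, 0)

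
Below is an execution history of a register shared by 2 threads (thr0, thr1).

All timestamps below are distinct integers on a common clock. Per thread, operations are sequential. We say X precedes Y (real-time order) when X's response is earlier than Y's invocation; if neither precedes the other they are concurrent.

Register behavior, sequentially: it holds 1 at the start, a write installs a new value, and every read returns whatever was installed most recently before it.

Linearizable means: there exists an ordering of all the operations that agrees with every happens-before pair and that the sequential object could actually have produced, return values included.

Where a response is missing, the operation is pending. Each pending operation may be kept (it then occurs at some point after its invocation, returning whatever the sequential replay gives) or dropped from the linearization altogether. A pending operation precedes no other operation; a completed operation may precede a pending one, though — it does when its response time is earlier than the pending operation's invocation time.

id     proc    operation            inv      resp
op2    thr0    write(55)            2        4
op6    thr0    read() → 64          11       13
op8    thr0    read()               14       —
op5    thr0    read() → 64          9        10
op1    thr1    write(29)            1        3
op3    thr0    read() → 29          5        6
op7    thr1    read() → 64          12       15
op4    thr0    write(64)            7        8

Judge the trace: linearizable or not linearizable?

linearizable

a witness: op2, op1, op3, op4, op5, op6, op7
1. op2 write(55), leaving value 55
2. op1 write(29), leaving value 29
3. op3 read() → 29, leaving value 29
4. op4 write(64), leaving value 64
5. op5 read() → 64, leaving value 64
6. op6 read() → 64, leaving value 64
7. op7 read() → 64, leaving value 64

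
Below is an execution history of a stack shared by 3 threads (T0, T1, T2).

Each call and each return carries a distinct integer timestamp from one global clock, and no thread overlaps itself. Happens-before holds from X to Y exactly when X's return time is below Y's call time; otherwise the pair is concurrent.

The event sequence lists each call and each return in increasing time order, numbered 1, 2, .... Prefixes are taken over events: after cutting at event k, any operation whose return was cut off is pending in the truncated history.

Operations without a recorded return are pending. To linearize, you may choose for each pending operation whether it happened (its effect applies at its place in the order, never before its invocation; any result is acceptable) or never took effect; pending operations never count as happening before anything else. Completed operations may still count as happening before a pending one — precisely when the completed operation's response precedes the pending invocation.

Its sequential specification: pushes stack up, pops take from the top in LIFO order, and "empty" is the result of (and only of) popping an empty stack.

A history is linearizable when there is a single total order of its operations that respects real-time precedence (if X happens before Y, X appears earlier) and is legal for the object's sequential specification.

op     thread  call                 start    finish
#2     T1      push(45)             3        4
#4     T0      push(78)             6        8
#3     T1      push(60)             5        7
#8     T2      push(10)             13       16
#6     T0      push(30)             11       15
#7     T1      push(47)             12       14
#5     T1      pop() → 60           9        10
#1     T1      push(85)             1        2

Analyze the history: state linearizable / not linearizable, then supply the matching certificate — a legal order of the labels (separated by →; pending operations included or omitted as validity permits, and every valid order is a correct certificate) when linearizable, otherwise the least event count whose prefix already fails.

linearizable — witness: #1 → #2 → #4 → #3 → #5 → #6 → #7 → #8

after step 1 (#1 push(85)): stack <85>
after step 2 (#2 push(45)): stack <85,45>
after step 3 (#4 push(78)): stack <85,45,78>
after step 4 (#3 push(60)): stack <85,45,78,60>
after step 5 (#5 pop() → 60): stack <85,45,78>
after step 6 (#6 push(30)): stack <85,45,78,30>
after step 7 (#7 push(47)): stack <85,45,78,30,47>
after step 8 (#8 push(10)): stack <85,45,78,30,47,10>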